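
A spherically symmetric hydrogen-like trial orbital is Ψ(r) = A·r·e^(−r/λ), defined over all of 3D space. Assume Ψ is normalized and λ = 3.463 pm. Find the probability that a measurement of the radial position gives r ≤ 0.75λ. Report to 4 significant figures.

With dV = 4πr²dr, the probability is ∫|Ψ|² dV over r ≤ 0.75λ.
Normalization gives A² = 1/(3·π·λ^5).
Let u = r/λ; then A², 4π and the length scale all cancel, so P = ∫_{0}^{0.75} u^4·e^(-2·u) du ÷ ∫_{0}^{∞} u^4·e^(-2·u) du.
With ∫ u^4·e^(-2·u) du = -(u^4/2 + u^3 + 3·u^2/2 + 3·u/2 + 3/4)·e^(-2·u) + C, the region integral is 3/4 - 1689·e^(-3/2)/512 and the full one is 3/4.
Taking the ratio yields P = 0.018576.

P ≈ 0.01858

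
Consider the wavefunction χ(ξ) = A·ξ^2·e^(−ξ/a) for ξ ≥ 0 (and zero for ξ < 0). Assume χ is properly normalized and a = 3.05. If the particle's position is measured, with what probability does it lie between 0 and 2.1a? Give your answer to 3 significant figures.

P = ∫_{0}^{2.1a} |χ(ξ)|² dξ.
Since A² = 1/(3·a^5/4), this is the region integral divided by the full normalization integral.
Substituting u = ξ/a, A² and the length scale cancel in the ratio: P = ∫_{0}^{2.1} u^4·e^(-2·u) du / ∫_{0}^{∞} u^4·e^(-2·u) du.
With ∫ u^4·e^(-2·u) du = -(u^4/2 + u^3 + 3·u^2/2 + 3·u/2 + 3/4)·e^(-2·u) + C, the region integral is ≈ 0.30763 and the full one is 3/4.
Evaluating gives P = 0.4102.

P ≈ 0.410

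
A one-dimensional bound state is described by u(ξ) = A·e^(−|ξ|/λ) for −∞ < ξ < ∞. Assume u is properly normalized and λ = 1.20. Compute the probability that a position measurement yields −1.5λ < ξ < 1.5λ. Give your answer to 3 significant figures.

P ≈ 0.950

The probability is P = ∫ |u|² dξ over [−1.5λ, 1.5λ].
Since A² = 1/(λ), this is the region integral divided by the full normalization integral.
Both integrals are even about ξ = 0, so only the ξ ≥ 0 halves are needed (the factors of 2 cancel). In terms of t = ξ/λ (A² and the length scale cancel between numerator and denominator), P = [∫_{0}^{1.5} e^(-2·t) dt] / [∫_{0}^{∞} e^(-2·t) dt].
Using ∫ e^(-2·t) dt = -e^(-2·t)/2, the numerator is 1/2 - e^(-3)/2 and the denominator is 1/2.
Evaluating gives P = 0.9502.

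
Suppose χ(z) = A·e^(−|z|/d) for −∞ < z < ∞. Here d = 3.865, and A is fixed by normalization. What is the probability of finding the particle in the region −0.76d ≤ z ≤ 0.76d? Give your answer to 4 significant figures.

P ≈ 0.7813

|χ|² is the probability density, so P = ∫_{−0.76d}^{0.76d} |χ|² dz.
With A² fixed by ∫|χ|² = 1, i.e. A² = (d)^(−1), substitute and integrate.
Both integrals are even about z = 0, so only the z ≥ 0 halves are needed (the factors of 2 cancel). Substituting u = z/d, A² and the length scale cancel in the ratio: P = ∫_{0}^{0.76} e^(-2·u) du / ∫_{0}^{∞} e^(-2·u) du.
An antiderivative of e^(-2·u) is -e^(-2·u)/2; evaluating from 0 to 0.76 gives 1/2 - e^(-38/25)/2, while the full integral is 1/2.
This works out to P = 0.78129.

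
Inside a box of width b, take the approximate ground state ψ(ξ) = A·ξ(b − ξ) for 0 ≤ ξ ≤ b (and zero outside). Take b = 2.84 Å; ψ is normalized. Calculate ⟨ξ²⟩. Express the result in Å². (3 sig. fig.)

The expectation value is the |ψ|²-weighted average of ξ^2: ∫ ξ^2|ψ|² dξ.
Expanding the polynomial and integrating term by term, the ratio of the moment integral to the normalization integral gives ⟨ξ²⟩ = 2·b^2/7.
Putting b = 2.84 gives 2.304.

⟨ξ^2⟩ ≈ 2.30 Å^2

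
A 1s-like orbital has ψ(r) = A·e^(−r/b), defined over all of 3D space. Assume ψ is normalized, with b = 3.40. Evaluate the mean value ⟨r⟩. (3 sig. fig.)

⟨r⟩ ≈ 5.10

The expectation value is the |ψ|²-weighted average of r: ∫ r|ψ|² 4πr² dr.
With ∫₀^∞ r^3 e^(−αr) dr = 3!/α^4, since the A² factors cancel between numerator and denominator, ⟨r⟩ = 3·b/2.
With b = 3.40, ⟨r⟩ = 5.100.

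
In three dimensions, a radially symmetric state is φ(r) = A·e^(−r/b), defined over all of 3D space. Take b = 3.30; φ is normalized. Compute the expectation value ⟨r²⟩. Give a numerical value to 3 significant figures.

The expectation value is the |φ|²-weighted average of r^2: ∫ r^2|φ|² 4πr² dr.
With ∫₀^∞ r^4 e^(−αr) dr = 4!/α^5, since the A² factors cancel between numerator and denominator, ⟨r²⟩ = 3·b^2.
With b = 3.30, ⟨r^2⟩ = 32.67.

⟨r^2⟩ ≈ 32.7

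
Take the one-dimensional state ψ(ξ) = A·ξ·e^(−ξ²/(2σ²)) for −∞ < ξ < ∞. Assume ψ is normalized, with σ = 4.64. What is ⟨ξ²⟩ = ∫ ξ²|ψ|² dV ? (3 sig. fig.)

⟨ξ^2⟩ ≈ 32.3

⟨ξ²⟩ = ∫ ξ^2 |ψ|² dξ over the full domain.
With ∫_{−∞}^{∞} ξ^(2m) e^(−αξ²) dξ = (2m−1)!!·√π / (2^m α^(m+1/2)), evaluating both integrals, ⟨ξ²⟩ = 3·σ^2/2.
Putting σ = 4.64 gives 32.29.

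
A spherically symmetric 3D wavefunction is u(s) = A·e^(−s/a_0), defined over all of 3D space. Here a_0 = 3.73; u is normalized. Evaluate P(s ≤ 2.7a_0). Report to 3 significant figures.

With dV = 4πs²ds, the probability is ∫|u|² dV over s ≤ 2.7a_0.
The full normalization integral is A²·[π·a_0^3] = 1, fixing A².
Let t = s/a_0; then A², 4π and the length scale all cancel, so P = ∫_{0}^{2.7} t^2·e^(-2·t) dt ÷ ∫_{0}^{∞} t^2·e^(-2·t) dt.
Using ∫ t^2·e^(-2·t) dt = -(2·t^2 + 2·t + 1)·e^(-2·t)/4, the numerator is 1/4 - 1049·e^(-27/5)/200 and the denominator is 1/4.
This evaluates to P = 0.9052.

P ≈ 0.905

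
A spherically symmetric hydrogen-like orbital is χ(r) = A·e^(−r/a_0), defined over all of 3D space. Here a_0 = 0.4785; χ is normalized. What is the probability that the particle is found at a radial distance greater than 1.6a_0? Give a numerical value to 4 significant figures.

P ≈ 0.3799

P = ∫ |χ|² 4πr² dr over r > 1.6a_0.
Normalization gives A² = 1/(π·a_0^3).
In terms of u = r/a_0 (A², 4π and the length scale all cancel between numerator and denominator), P = [∫_{1.6}^{∞} u^2·e^(-2·u) du] / [∫_{0}^{∞} u^2·e^(-2·u) du].
With ∫ u^2·e^(-2·u) du = -(2·u^2 + 2·u + 1)·e^(-2·u)/4 + C, the region integral is 233·e^(-16/5)/100 and the full one is 1/4.
The region integral divided by the full integral gives P = 0.37990.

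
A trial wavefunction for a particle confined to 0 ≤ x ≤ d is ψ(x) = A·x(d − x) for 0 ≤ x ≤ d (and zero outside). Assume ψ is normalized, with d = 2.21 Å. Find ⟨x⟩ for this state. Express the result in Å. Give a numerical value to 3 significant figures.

⟨x⟩ ≈ 1.11 Å

By definition ⟨x⟩ = ∫ x |ψ(x)|² dx.
Evaluating both integrals, ⟨x⟩ = d/2.
With d = 2.21, ⟨x⟩ = 1.105.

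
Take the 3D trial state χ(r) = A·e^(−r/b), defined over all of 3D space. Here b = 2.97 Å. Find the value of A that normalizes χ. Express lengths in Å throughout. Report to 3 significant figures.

A ≈ 0.110 Å^(-3/2)

Require ∫ |χ|² 4πr² dr = 1 over the whole domain.
In 3D with spherical symmetry the volume element is 4πr² dr.
Using ∫₀^∞ rⁿ e^(−αr) dr = n!/αⁿ⁺¹, with χ = A·e^(−r/b), the integral evaluates to A²·[π·b^3].
Plugging in b = 2.97 yields A = 0.1102.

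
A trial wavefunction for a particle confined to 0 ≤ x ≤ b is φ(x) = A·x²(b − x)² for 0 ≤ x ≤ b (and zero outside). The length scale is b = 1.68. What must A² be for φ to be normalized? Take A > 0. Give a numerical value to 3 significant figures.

The normalization condition is ∫|φ|² dx = 1 from 0 to b.
Expanding the polynomial and integrating term by term, carrying out the integral gives A² · b^9/630.
Setting this equal to 1 gives A² = 1/(b^9/630).
Plugging in b = 1.68 yields A = 2.431.

A^2 ≈ 5.91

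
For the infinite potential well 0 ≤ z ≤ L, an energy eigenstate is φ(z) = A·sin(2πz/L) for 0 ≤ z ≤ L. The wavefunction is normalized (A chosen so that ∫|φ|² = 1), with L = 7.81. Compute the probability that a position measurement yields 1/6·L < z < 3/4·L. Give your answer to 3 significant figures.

P = ∫_{1/6·L}^{3/4·L} |φ(z)|² dz.
The normalization integral ∫|φ|²dz over the whole domain equals L/2·A², and A² cancels in the ratio.
Let u = z/L; then A² and the length scale cancel, so P = ∫_{1/6}^{3/4} sin(2·π·u)^2 du ÷ ∫_{0}^{1} sin(2·π·u)^2 du.
An antiderivative of sin(2·π·u)^2 is u/2 - sin(4·π·u)/(8·π); evaluating from 1/6 to 3/4 gives √(3)/(16·π) + 7/24, while the full integral is 1/2.
This works out to P = √(3)/(8·π) + 7/12.

P ≈ 0.652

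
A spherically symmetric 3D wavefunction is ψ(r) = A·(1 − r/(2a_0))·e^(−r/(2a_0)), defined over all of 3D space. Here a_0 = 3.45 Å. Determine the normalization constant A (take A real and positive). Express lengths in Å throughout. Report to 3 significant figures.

A ≈ 0.0311 Å^(-3/2)

The normalization condition is ∫|ψ|² 4πr² dr = 1 from 0 to ∞.
(Spherical symmetry: dV = 4πr² dr.)
∫|ψ|² 4πr² dr = A²·(8·π·a_0^3).
Setting this equal to 1 gives A² = 1/(8·π·a_0^3).
With a_0 = 3.45: A² = 0.0009690 and A = 0.03113.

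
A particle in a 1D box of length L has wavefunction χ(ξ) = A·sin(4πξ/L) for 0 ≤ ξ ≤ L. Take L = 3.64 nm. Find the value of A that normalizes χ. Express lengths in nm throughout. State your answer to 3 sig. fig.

A ≈ 0.741 nm^(-1/2)

We need A² ∫|f|² dξ = 1, taking the integral from 0 to L.
Using sin²θ = (1 − cos 2θ)/2, with χ = A·sin(4πξ/L), the integral evaluates to A²·[L/2].
So A² = (L/2)^(−1).
With L = 3.64: A² = 0.5495 and A = 0.7412.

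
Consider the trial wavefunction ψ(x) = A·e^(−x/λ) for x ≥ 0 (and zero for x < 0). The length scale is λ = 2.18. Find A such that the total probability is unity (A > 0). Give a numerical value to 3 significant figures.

Normalization requires ∫|ψ|² dx = 1, integrated from 0 to ∞.
Using ∫₀^∞ xⁿ e^(−αx) dx = n!/αⁿ⁺¹, the integral (without the A² prefactor) comes out to λ/2.
Hence A² = 1/[λ/2].
Plugging in λ = 2.18 yields A = 0.9578.

A ≈ 0.958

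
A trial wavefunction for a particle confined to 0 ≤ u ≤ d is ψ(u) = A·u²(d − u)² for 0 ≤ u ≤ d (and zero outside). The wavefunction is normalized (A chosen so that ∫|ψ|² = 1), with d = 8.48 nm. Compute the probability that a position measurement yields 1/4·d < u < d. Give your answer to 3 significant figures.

The probability is P = ∫ |ψ|² du over [1/4·d, d].
With A² fixed by ∫|ψ|² = 1, i.e. A² = (d^9/630)^(−1), substitute and integrate.
Substituting t = u/d, A² and the length scale cancel in the ratio: P = ∫_{1/4}^{1} t^4·(1 - t)^4 dt / ∫_{0}^{1} t^4·(1 - t)^4 dt.
Using ∫ t^4·(1 - t)^4 dt = t^5·(70·t^4 - 315·t^3 + 540·t^2 - 420·t + 126)/630, the numerator is ≈ 0.0015096 and the denominator is 1/630.
The result is P = 0.9511.

P ≈ 0.951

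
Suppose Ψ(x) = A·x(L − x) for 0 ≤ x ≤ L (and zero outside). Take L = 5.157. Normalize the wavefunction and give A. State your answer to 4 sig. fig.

A ≈ 0.09069

We need A² ∫|f|² dx = 1, taking the integral from 0 to L.
Expanding the polynomial and integrating term by term, ∫|Ψ|² dx = A²·(L^5/30).
Hence A² = 1/[L^5/30].
Plugging in L = 5.157 yields A = 0.090692.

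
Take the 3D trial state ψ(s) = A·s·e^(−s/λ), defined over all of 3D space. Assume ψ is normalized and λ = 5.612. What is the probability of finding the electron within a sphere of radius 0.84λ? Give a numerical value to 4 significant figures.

P = ∫ |ψ|² 4πs² ds over s ≤ 0.84λ.
A² is fixed by ∫₀^∞ 4πs²|ψ|² ds = 1, i.e. A² = (3·π·λ^5)^(−1).
Substituting u = s/λ, A², 4π and the length scale all cancel in the ratio: P = ∫_{0}^{0.84} u^4·e^(-2·u) du / ∫_{0}^{∞} u^4·e^(-2·u) du.
An antiderivative of u^4·e^(-2·u) is -(u^4/2 + u^3 + 3·u^2/2 + 3·u/2 + 3/4)·e^(-2·u); evaluating from 0 to 0.84 gives ≈ 0.0212704, while the full integral is 3/4.
The region integral divided by the full integral gives P = 0.028360.

P ≈ 0.02836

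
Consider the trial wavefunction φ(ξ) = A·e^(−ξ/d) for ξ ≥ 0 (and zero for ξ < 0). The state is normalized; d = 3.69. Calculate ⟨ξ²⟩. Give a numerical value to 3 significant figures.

⟨ξ^2⟩ ≈ 6.81

⟨ξ²⟩ = ∫ ξ^2 |φ|² dξ over the full domain.
With ∫₀^∞ ξ^2 e^(−αξ) dξ = 2!/α^3, since the A² factors cancel between numerator and denominator, ⟨ξ²⟩ = d^2/2.
Putting d = 3.69 gives 6.808.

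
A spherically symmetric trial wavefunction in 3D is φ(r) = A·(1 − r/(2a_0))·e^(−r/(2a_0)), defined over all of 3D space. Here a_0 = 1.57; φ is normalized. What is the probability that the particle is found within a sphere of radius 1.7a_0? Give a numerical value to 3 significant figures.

P ≈ 0.0521

With dV = 4πr²dr, the probability is ∫|φ|² dV over r ≤ 1.7a_0.
The full normalization integral is A²·[8·π·a_0^3] = 1, fixing A².
Substituting u = r/a_0, A², 4π and the length scale all cancel in the ratio: P = ∫_{0}^{1.7} u^2·(1 - u/2)^2·e^(-u) du / ∫_{0}^{∞} u^2·(1 - u/2)^2·e^(-u) du.
Using ∫ u^2·(1 - u/2)^2·e^(-u) du = -(u^4/4 + u^2 + 2·u + 2)·e^(-u), the numerator is ≈ 0.10411 and the denominator is 2.
This evaluates to P = 0.05205.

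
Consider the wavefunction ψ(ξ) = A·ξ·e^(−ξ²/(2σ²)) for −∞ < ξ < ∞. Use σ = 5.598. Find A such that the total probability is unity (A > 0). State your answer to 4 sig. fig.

Normalization requires ∫|ψ|² dξ = 1, integrated from −∞ to ∞.
∫|ψ|² dξ = A²·(√(π)·σ^3/2).
Substituting σ = 5.598 gives A² = 0.0064322, so A = 0.080201.

A ≈ 0.08020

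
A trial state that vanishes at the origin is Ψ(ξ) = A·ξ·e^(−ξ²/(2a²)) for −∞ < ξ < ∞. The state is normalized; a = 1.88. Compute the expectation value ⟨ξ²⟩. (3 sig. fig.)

⟨ξ²⟩ = ∫ ξ^2 |Ψ|² dξ over the full domain.
The ratio of the moment integral to the normalization integral gives ⟨ξ²⟩ = 3·a^2/2.
With a = 1.88, ⟨ξ^2⟩ = 5.302.

⟨ξ^2⟩ ≈ 5.30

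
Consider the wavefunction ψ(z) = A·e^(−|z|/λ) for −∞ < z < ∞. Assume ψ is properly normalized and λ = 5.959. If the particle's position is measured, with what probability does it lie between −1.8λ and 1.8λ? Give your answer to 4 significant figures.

P = ∫_{−1.8λ}^{1.8λ} |ψ(z)|² dz.
Since A² = 1/(λ), this is the region integral divided by the full normalization integral.
By symmetry take twice the z ≥ 0 contribution in numerator and denominator; the 2's cancel. In terms of u = z/λ (A² and the length scale cancel between numerator and denominator), P = [∫_{0}^{1.8} e^(-2·u) du] / [∫_{0}^{∞} e^(-2·u) du].
Using ∫ e^(-2·u) du = -e^(-2·u)/2, the numerator is 1/2 - e^(-18/5)/2 and the denominator is 1/2.
Evaluating gives P = 0.97268.

P ≈ 0.9727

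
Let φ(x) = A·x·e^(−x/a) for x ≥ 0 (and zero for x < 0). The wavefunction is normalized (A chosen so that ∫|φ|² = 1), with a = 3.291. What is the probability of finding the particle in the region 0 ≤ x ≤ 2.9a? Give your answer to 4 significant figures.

P ≈ 0.9285

P = ∫_{0}^{2.9a} |φ(x)|² dx.
Since A² = 1/(a^3/4), this is the region integral divided by the full normalization integral.
In terms of u = x/a (A² and the length scale cancel between numerator and denominator), P = [∫_{0}^{2.9} u^2·e^(-2·u) du] / [∫_{0}^{∞} u^2·e^(-2·u) du].
An antiderivative of u^2·e^(-2·u) is -(2·u^2 + 2·u + 1)·e^(-2·u)/4; evaluating from 0 to 2.9 gives 1/4 - 1181·e^(-29/5)/200, while the full integral is 1/4.
This works out to P = 0.92849.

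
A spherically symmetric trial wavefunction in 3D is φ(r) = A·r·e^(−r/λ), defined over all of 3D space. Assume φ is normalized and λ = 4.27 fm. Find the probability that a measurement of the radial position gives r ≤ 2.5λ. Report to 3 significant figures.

P = ∫ |φ|² 4πr² dr over r ≤ 2.5λ.
The full normalization integral is A²·[3·π·λ^5] = 1, fixing A².
In terms of u = r/λ (A², 4π and the length scale all cancel between numerator and denominator), P = [∫_{0}^{2.5} u^4·e^(-2·u) du] / [∫_{0}^{∞} u^4·e^(-2·u) du].
An antiderivative of u^4·e^(-2·u) is -(u^4/2 + u^3 + 3·u^2/2 + 3·u/2 + 3/4)·e^(-2·u); evaluating from 0 to 2.5 gives 3/4 - 1569·e^(-5)/32, while the full integral is 3/4.
This evaluates to P = 0.5595.

P ≈ 0.560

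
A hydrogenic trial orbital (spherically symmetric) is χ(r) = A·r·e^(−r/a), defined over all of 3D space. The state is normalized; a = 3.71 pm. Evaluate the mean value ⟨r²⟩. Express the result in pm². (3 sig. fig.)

⟨r^2⟩ ≈ 103 pm^2

The expectation value is the |χ|²-weighted average of r^2: ∫ r^2|χ|² 4πr² dr.
Using ∫₀^∞ rⁿ e^(−αr) dr = n!/αⁿ⁺¹, since the A² factors cancel between numerator and denominator, ⟨r²⟩ = 15·a^2/2.
Putting a = 3.71 gives 103.2.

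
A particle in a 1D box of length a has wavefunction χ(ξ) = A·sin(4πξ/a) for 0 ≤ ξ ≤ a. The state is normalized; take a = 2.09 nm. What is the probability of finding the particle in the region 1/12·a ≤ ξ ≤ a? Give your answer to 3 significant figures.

P ≈ 0.951

The probability is P = ∫ |χ|² dξ over [1/12·a, a].
Since A² = 1/(a/2), this is the region integral divided by the full normalization integral.
Let u = ξ/a; then A² and the length scale cancel, so P = ∫_{1/12}^{1} sin(4·π·u)^2 du ÷ ∫_{0}^{1} sin(4·π·u)^2 du.
With ∫ sin(4·π·u)^2 du = u/2 - sin(4·π·u)·cos(4·π·u)/(8·π) + C, the region integral is √(3)/(32·π) + 11/24 and the full one is 1/2.
Taking the ratio, P = √(3)/(16·π) + 11/12.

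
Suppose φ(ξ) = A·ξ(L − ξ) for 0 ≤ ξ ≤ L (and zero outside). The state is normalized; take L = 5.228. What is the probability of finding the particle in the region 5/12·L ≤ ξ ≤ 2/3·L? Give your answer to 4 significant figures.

P ≈ 0.4435

The probability is P = ∫ |φ|² dξ over [5/12·L, 2/3·L].
Since A² = 1/(L^5/30), this is the region integral divided by the full normalization integral.
In terms of u = ξ/L (A² and the length scale cancel between numerator and denominator), P = [∫_{5/12}^{2/3} u^2·(1 - u)^2 du] / [∫_{0}^{1} u^2·(1 - u)^2 du].
With ∫ u^2·(1 - u)^2 du = u^3·(6·u^2 - 15·u + 10)/30 + C, the region integral is ≈ 0.0147835 and the full one is 1/30.
The result is P = 0.44350.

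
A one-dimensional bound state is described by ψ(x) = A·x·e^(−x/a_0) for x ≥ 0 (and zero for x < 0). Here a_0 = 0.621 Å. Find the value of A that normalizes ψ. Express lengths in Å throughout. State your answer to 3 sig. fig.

A ≈ 4.09 Å^(-3/2)

Require ∫ |ψ|² dx = 1 over the whole domain.
With ∫₀^∞ x^2 e^(−αx) dx = 2!/α^3, with ψ = A·x·e^(−x/a_0), the integral evaluates to A²·[a_0^3/4].
Setting this equal to 1 gives A² = 1/(a_0^3/4).
With a_0 = 0.621: A² = 16.70 and A = 4.087.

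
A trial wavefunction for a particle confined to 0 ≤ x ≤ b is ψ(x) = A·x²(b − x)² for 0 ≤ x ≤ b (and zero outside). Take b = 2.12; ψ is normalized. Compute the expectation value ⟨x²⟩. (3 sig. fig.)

The expectation value is the |ψ|²-weighted average of x^2: ∫ x^2|ψ|² dx.
The ratio of the moment integral to the normalization integral gives ⟨x²⟩ = 3·b^2/11.
With b = 2.12, ⟨x^2⟩ = 1.226.

⟨x^2⟩ ≈ 1.23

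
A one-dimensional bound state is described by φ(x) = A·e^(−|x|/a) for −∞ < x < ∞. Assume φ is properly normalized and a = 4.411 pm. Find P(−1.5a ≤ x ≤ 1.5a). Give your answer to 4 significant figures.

|φ|² is the probability density, so P = ∫_{−1.5a}^{1.5a} |φ|² dx.
The normalization integral ∫|φ|²dx over the whole domain equals a·A², and A² cancels in the ratio.
By symmetry take twice the x ≥ 0 contribution in numerator and denominator; the 2's cancel. Let u = x/a; then A² and the length scale cancel, so P = ∫_{0}^{1.5} e^(-2·u) du ÷ ∫_{0}^{∞} e^(-2·u) du.
An antiderivative of e^(-2·u) is -e^(-2·u)/2; evaluating from 0 to 1.5 gives 1/2 - e^(-3)/2, while the full integral is 1/2.
This works out to P = 0.95021.

P ≈ 0.9502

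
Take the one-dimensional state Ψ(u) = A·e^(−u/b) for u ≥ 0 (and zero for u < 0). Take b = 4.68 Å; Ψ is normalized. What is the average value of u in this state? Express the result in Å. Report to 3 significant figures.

⟨u⟩ ≈ 2.34 Å

⟨u⟩ = ∫ u |Ψ|² du over the full domain.
The ratio of the moment integral to the normalization integral gives ⟨u⟩ = b/2.
Putting b = 4.68 gives 2.340.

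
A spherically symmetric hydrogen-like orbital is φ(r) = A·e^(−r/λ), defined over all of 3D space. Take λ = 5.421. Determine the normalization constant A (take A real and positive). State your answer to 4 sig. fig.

A ≈ 0.04470

The normalization condition is ∫|φ|² 4πr² dr = 1 from 0 to ∞.
The angular integral contributes 4π, leaving ∫₀^∞ r²|φ|² dr.
Recall ∫₀^∞ r^m e^(−r/β) dr = m!·β^(m+1), with φ = A·e^(−r/λ), the integral evaluates to A²·[π·λ^3].
Setting this equal to 1 gives A² = 1/(π·λ^3).
Plugging in λ = 5.421 yields A = 0.044700.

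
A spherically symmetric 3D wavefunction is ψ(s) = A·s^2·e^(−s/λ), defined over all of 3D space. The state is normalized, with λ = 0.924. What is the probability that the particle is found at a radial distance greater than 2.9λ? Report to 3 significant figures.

With dV = 4πs²ds, the probability is ∫|ψ|² dV over s > 2.9λ.
Normalization gives A² = 1/(45·π·λ^7/2).
Let u = s/λ; then A², 4π and the length scale all cancel, so P = ∫_{2.9}^{∞} u^6·e^(-2·u) du ÷ ∫_{0}^{∞} u^6·e^(-2·u) du.
With ∫ u^6·e^(-2·u) du = -(4·u^6 + 12·u^5 + 30·u^4 + 60·u^3 + 90·u^2 + 90·u + 45)·e^(-2·u)/8 + C, the region integral is ≈ 3.5910 and the full one is 45/8.
The region integral divided by the full integral gives P = 0.6384.

P ≈ 0.638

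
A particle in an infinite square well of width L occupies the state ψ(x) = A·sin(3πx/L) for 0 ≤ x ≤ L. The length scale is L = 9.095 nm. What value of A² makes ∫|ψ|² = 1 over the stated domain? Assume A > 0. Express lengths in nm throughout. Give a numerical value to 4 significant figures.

A^2 ≈ 0.2199 nm^(-1)

The normalization condition is ∫|ψ|² dx = 1 from 0 to L.
∫|ψ|² dx = A²·(L/2).
Setting this equal to 1 gives A² = 1/(L/2).
Plugging in L = 9.095 yields A = 0.46894.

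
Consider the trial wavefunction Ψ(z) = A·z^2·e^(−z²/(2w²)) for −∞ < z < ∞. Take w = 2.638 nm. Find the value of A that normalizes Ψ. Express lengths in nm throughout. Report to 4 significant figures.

The normalization condition is ∫|Ψ|² dz = 1 from −∞ to ∞.
Differentiating ∫e^(−αz²) dz = √(π/α) under α to get the higher moments, with Ψ = A·z^2·e^(−z²/(2w²)), the integral evaluates to A²·[3·√(π)·w^5/4].
So A² = (3·√(π)·w^5/4)^(−1).
Substituting w = 2.638 gives A² = 0.0058883, so A = 0.076735.

A ≈ 0.07674 nm^(-5/2)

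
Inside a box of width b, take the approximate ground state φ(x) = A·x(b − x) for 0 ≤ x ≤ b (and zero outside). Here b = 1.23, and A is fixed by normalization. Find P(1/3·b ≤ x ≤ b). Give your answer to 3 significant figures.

P = ∫_{1/3·b}^{b} |φ(x)|² dx.
Since A² = 1/(b^5/30), this is the region integral divided by the full normalization integral.
Substituting u = x/b, A² and the length scale cancel in the ratio: P = ∫_{1/3}^{1} u^2·(1 - u)^2 du / ∫_{0}^{1} u^2·(1 - u)^2 du.
Using ∫ u^2·(1 - u)^2 du = u^3·(6·u^2 - 15·u + 10)/30, the numerator is 32/1215 and the denominator is 1/30.
The result is P = 64/81.

P ≈ 0.790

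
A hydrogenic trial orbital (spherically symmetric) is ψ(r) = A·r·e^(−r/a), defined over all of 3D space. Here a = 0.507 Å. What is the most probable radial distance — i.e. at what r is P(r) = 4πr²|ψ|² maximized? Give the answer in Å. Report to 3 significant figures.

r ≈ 1.01 Å

Set d/dr [P(r) = 4πr²|ψ|²] = 0 and solve for r > 0.
This gives r = 2·a.
With a = 0.507, the most probable radial distance is 1.014 Å.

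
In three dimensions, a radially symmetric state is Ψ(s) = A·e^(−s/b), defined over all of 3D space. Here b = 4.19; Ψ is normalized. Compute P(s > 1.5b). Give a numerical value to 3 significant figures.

With dV = 4πs²ds, the probability is ∫|Ψ|² dV over s > 1.5b.
A² is fixed by ∫₀^∞ 4πs²|Ψ|² ds = 1, i.e. A² = (π·b^3)^(−1).
Let u = s/b; then A², 4π and the length scale all cancel, so P = ∫_{1.5}^{∞} u^2·e^(-2·u) du ÷ ∫_{0}^{∞} u^2·e^(-2·u) du.
With ∫ u^2·e^(-2·u) du = -(2·u^2 + 2·u + 1)·e^(-2·u)/4 + C, the region integral is 17·e^(-3)/8 and the full one is 1/4.
The region integral divided by the full integral gives P = 0.4232.

P ≈ 0.423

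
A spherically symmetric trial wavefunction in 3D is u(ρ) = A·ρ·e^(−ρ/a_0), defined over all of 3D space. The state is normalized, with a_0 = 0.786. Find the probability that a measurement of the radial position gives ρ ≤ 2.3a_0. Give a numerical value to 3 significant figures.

P ≈ 0.487

With dV = 4πρ²dρ, the probability is ∫|u|² dV over ρ ≤ 2.3a_0.
A² is fixed by ∫₀^∞ 4πρ²|u|² dρ = 1, i.e. A² = (3·π·a_0^5)^(−1).
Substituting t = ρ/a_0, A², 4π and the length scale all cancel in the ratio: P = ∫_{0}^{2.3} t^4·e^(-2·t) dt / ∫_{0}^{∞} t^4·e^(-2·t) dt.
An antiderivative of t^4·e^(-2·t) is -(t^4/2 + t^3 + 3·t^2/2 + 3·t/2 + 3/4)·e^(-2·t); evaluating from 0 to 2.3 gives ≈ 0.36507, while the full integral is 3/4.
Taking the ratio yields P = 0.4868.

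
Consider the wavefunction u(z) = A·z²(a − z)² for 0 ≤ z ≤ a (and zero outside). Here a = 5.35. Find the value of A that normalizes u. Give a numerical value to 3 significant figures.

Normalization requires ∫|u|² dz = 1, integrated from 0 to a.
Expanding the polynomial and integrating term by term, with u = A·z²(a − z)², the integral evaluates to A²·[a^9/630].
Hence A² = 1/[a^9/630].
Substituting a = 5.35 gives A² = 0.0001755, so A = 0.01325.

A ≈ 0.0132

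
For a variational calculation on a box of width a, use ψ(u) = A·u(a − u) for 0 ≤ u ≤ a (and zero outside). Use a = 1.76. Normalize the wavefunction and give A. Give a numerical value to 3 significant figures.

We need A² ∫|f|² du = 1, taking the integral from 0 to a.
Expanding the polynomial and integrating term by term, the integral (without the A² prefactor) comes out to a^5/30.
Plugging in a = 1.76 yields A = 1.333.

A ≈ 1.33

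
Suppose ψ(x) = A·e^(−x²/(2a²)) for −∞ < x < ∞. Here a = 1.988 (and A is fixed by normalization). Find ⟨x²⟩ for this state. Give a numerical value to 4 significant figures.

⟨x²⟩ = ∫ x^2 |ψ|² dx over the full domain.
Using the Gaussian integral ∫_{−∞}^{∞} e^(−αx²) dx = √(π/α), evaluating both integrals, ⟨x²⟩ = a^2/2.
With a = 1.988, ⟨x^2⟩ = 1.9761.

⟨x^2⟩ ≈ 1.976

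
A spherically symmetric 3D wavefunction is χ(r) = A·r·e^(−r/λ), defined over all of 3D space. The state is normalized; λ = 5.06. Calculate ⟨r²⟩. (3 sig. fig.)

⟨r^2⟩ ≈ 192

The expectation value is the |χ|²-weighted average of r^2: ∫ r^2|χ|² 4πr² dr.
Evaluating both integrals, ⟨r²⟩ = 15·λ^2/2.
Putting λ = 5.06 gives 192.0.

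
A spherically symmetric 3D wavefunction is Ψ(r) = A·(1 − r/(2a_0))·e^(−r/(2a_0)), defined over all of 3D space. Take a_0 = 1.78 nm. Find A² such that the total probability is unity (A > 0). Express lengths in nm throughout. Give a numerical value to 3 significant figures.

Require ∫ |Ψ|² 4πr² dr = 1 over the whole domain.
In 3D with spherical symmetry the volume element is 4πr² dr.
With Ψ = A·(1 − r/(2a_0))·e^(−r/(2a_0)), the integral evaluates to A²·[8·π·a_0^3].
So A² = (8·π·a_0^3)^(−1).
Plugging in a_0 = 1.78 yields A = 0.08399.

A^2 ≈ 0.00706 nm^(-3)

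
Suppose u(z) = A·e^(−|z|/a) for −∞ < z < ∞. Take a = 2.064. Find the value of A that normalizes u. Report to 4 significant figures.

A ≈ 0.6961

Require ∫ |u|² dz = 1 over the whole domain.
Carrying out the integral gives A² · a.
So A² = (a)^(−1).
Plugging in a = 2.064 yields A = 0.69606.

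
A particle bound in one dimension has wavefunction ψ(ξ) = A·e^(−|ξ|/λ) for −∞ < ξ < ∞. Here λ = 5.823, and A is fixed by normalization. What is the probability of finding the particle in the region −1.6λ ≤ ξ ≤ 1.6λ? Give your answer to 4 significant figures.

|ψ|² is the probability density, so P = ∫_{−1.6λ}^{1.6λ} |ψ|² dξ.
Since A² = 1/(λ), this is the region integral divided by the full normalization integral.
By symmetry take twice the ξ ≥ 0 contribution in numerator and denominator; the 2's cancel. Substituting u = ξ/λ, A² and the length scale cancel in the ratio: P = ∫_{0}^{1.6} e^(-2·u) du / ∫_{0}^{∞} e^(-2·u) du.
Using ∫ e^(-2·u) du = -e^(-2·u)/2, the numerator is 1/2 - e^(-16/5)/2 and the denominator is 1/2.
Evaluating gives P = 0.95924.

P ≈ 0.9592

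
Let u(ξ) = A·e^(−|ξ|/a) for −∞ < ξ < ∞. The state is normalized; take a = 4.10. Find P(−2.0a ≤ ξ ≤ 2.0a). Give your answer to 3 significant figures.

P ≈ 0.982

|u|² is the probability density, so P = ∫_{−2.0a}^{2.0a} |u|² dξ.
With A² fixed by ∫|u|² = 1, i.e. A² = (a)^(−1), substitute and integrate.
Both integrals are even about ξ = 0, so only the ξ ≥ 0 halves are needed (the factors of 2 cancel). In terms of t = ξ/a (A² and the length scale cancel between numerator and denominator), P = [∫_{0}^{2.0} e^(-2·t) dt] / [∫_{0}^{∞} e^(-2·t) dt].
Using ∫ e^(-2·t) dt = -e^(-2·t)/2, the numerator is 1/2 - e^(-4)/2 and the denominator is 1/2.
Evaluating gives P = 0.9817.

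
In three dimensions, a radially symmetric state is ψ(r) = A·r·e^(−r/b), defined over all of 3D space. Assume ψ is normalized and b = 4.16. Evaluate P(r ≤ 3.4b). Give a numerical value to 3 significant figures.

P ≈ 0.808

Integrate the radial probability density 4πr²|ψ|² over r ≤ 3.4b.
The full normalization integral is A²·[3·π·b^5] = 1, fixing A².
In terms of u = r/b (A², 4π and the length scale all cancel between numerator and denominator), P = [∫_{0}^{3.4} u^4·e^(-2·u) du] / [∫_{0}^{∞} u^4·e^(-2·u) du].
Using ∫ u^4·e^(-2·u) du = -(u^4/2 + u^3 + 3·u^2/2 + 3·u/2 + 3/4)·e^(-2·u), the numerator is ≈ 0.60598 and the denominator is 3/4.
This evaluates to P = 0.8080.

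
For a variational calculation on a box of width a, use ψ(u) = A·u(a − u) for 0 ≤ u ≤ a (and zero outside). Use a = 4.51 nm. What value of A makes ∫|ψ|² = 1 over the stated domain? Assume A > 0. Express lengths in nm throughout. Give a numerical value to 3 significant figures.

A ≈ 0.127 nm^(-5/2)

The normalization condition is ∫|ψ|² du = 1 from 0 to a.
Carrying out the integral gives A² · a^5/30.
So A² = (a^5/30)^(−1).
Plugging in a = 4.51 yields A = 0.1268.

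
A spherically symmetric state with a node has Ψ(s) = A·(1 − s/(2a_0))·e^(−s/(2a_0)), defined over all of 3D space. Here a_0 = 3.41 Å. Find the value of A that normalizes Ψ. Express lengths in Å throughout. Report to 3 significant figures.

A ≈ 0.0317 Å^(-3/2)

The normalization condition is ∫|Ψ|² 4πs² ds = 1 from 0 to ∞.
In 3D with spherical symmetry the volume element is 4πs² ds.
With ∫₀^∞ s^4 e^(−αs) ds = 4!/α^5, ∫|Ψ|² 4πs² ds = A²·(8·π·a_0^3).
Hence A² = 1/[8·π·a_0^3].
Plugging in a_0 = 3.41 yields A = 0.03168.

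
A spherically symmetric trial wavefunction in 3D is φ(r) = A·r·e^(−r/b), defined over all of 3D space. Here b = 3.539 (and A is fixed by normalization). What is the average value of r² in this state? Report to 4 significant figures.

⟨r^2⟩ ≈ 93.93

The expectation value is the |φ|²-weighted average of r^2: ∫ r^2|φ|² 4πr² dr.
Using ∫₀^∞ rⁿ e^(−αr) dr = n!/αⁿ⁺¹, the ratio of the moment integral to the normalization integral gives ⟨r²⟩ = 15·b^2/2.
With b = 3.539, ⟨r^2⟩ = 93.934.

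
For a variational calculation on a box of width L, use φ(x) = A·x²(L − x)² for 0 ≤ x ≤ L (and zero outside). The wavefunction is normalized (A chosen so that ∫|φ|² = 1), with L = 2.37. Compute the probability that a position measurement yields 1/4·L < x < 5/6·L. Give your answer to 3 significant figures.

P ≈ 0.942

The probability is P = ∫ |φ|² dx over [1/4·L, 5/6·L].
With A² fixed by ∫|φ|² = 1, i.e. A² = (L^9/630)^(−1), substitute and integrate.
Substituting u = x/L, A² and the length scale cancel in the ratio: P = ∫_{1/4}^{5/6} u^4·(1 - u)^4 du / ∫_{0}^{1} u^4·(1 - u)^4 du.
Using ∫ u^4·(1 - u)^4 du = u^5·(70·u^4 - 315·u^3 + 540·u^2 - 420·u + 126)/630, the numerator is ≈ 0.0014954 and the denominator is 1/630.
This works out to P = 0.9421.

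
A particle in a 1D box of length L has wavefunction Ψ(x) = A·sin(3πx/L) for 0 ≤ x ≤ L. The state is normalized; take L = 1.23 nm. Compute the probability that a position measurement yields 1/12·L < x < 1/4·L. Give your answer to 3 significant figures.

P ≈ 0.273

The probability is P = ∫ |Ψ|² dx over [1/12·L, 1/4·L].
With A² fixed by ∫|Ψ|² = 1, i.e. A² = (L/2)^(−1), substitute and integrate.
In terms of u = x/L (A² and the length scale cancel between numerator and denominator), P = [∫_{1/12}^{1/4} sin(3·π·u)^2 du] / [∫_{0}^{1} sin(3·π·u)^2 du].
Using ∫ sin(3·π·u)^2 du = u/2 - sin(6·π·u)/(12·π), the numerator is 1/(6·π) + 1/12 and the denominator is 1/2.
This works out to P = (2 + π)/(6·π).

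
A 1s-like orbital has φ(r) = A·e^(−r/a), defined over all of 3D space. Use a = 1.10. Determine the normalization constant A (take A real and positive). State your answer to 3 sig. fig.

The normalization condition is ∫|φ|² 4πr² dr = 1 from 0 to ∞.
(Spherical symmetry: dV = 4πr² dr.)
∫|φ|² 4πr² dr = A²·(π·a^3).
With a = 1.10: A² = 0.2392 and A = 0.4890.

A ≈ 0.489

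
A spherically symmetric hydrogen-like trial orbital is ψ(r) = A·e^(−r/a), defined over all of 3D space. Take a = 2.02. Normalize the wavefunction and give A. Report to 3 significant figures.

A ≈ 0.197

Normalization requires ∫|ψ|² 4πr² dr = 1, integrated from 0 to ∞.
∫|ψ|² 4πr² dr = A²·(π·a^3).
Setting this equal to 1 gives A² = 1/(π·a^3).
Substituting a = 2.02 gives A² = 0.03862, so A = 0.1965.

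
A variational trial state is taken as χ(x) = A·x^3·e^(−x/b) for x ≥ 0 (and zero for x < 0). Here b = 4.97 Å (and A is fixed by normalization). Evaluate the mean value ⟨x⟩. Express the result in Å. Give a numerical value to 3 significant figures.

⟨x⟩ ≈ 17.4 Å

⟨x⟩ = ∫ x |χ|² dx over the full domain.
Recall ∫₀^∞ x^m e^(−x/β) dx = m!·β^(m+1), since the A² factors cancel between numerator and denominator, ⟨x⟩ = 7·b/2.
With b = 4.97, ⟨x⟩ = 17.40.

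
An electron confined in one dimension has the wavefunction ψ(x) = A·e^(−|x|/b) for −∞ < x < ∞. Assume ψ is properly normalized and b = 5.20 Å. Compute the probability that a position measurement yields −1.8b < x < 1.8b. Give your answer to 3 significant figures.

P ≈ 0.973

|ψ|² is the probability density, so P = ∫_{−1.8b}^{1.8b} |ψ|² dx.
The normalization integral ∫|ψ|²dx over the whole domain equals b·A², and A² cancels in the ratio.
By symmetry take twice the x ≥ 0 contribution in numerator and denominator; the 2's cancel. In terms of u = x/b (A² and the length scale cancel between numerator and denominator), P = [∫_{0}^{1.8} e^(-2·u) du] / [∫_{0}^{∞} e^(-2·u) du].
With ∫ e^(-2·u) du = -e^(-2·u)/2 + C, the region integral is 1/2 - e^(-18/5)/2 and the full one is 1/2.
Evaluating gives P = 0.9727.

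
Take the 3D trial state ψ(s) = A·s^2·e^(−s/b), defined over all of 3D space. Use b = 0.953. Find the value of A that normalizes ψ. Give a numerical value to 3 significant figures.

A ≈ 0.141

We need A² ∫|f|² 4πs² ds = 1, taking the integral from 0 to ∞.
In 3D with spherical symmetry the volume element is 4πs² ds.
With ∫₀^∞ s^6 e^(−αs) ds = 6!/α^7, the integral (without the A² prefactor) comes out to 45·π·b^7/2.
Hence A² = 1/[45·π·b^7/2].
Substituting b = 0.953 gives A² = 0.01982, so A = 0.1408.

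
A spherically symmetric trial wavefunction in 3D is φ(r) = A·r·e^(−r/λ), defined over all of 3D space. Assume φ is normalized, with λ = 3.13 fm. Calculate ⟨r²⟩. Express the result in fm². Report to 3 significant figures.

The expectation value is the |φ|²-weighted average of r^2: ∫ r^2|φ|² 4πr² dr.
Evaluating both integrals, ⟨r²⟩ = 15·λ^2/2.
Putting λ = 3.13 gives 73.48.

⟨r^2⟩ ≈ 73.5 fm^2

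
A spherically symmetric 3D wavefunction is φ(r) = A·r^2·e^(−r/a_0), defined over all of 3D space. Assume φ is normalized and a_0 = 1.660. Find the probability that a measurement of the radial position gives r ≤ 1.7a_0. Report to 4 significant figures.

Integrate the radial probability density 4πr²|φ|² over r ≤ 1.7a_0.
The full normalization integral is A²·[45·π·a_0^7/2] = 1, fixing A².
In terms of u = r/a_0 (A², 4π and the length scale all cancel between numerator and denominator), P = [∫_{0}^{1.7} u^6·e^(-2·u) du] / [∫_{0}^{∞} u^6·e^(-2·u) du].
With ∫ u^6·e^(-2·u) du = -(4·u^6 + 12·u^5 + 30·u^4 + 60·u^3 + 90·u^2 + 90·u + 45)·e^(-2·u)/8 + C, the region integral is ≈ 0.325424 and the full one is 45/8.
Taking the ratio yields P = 0.057853.

P ≈ 0.05785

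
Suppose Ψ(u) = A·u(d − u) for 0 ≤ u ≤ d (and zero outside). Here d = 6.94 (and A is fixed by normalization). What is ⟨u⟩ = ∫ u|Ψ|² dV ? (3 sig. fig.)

⟨u⟩ = ∫ u |Ψ|² du over the full domain.
Since the A² factors cancel between numerator and denominator, ⟨u⟩ = d/2.
Putting d = 6.94 gives 3.470.

⟨u⟩ ≈ 3.47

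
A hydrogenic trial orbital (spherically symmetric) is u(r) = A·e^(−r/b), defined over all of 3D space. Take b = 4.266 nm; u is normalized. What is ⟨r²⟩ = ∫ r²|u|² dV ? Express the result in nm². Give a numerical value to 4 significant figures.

By definition ⟨r²⟩ = ∫ r^2 |u(r)|² 4πr² dr.
Using ∫₀^∞ rⁿ e^(−αr) dr = n!/αⁿ⁺¹, since the A² factors cancel between numerator and denominator, ⟨r²⟩ = 3·b^2.
Putting b = 4.266 gives 54.596.

⟨r^2⟩ ≈ 54.60 nm^2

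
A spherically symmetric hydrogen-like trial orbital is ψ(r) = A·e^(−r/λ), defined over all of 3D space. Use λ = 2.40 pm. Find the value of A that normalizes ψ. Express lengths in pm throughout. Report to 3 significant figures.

We need A² ∫|f|² 4πr² dr = 1, taking the integral from 0 to ∞.
∫|ψ|² 4πr² dr = A²·(π·λ^3).
Setting this equal to 1 gives A² = 1/(π·λ^3).
Plugging in λ = 2.40 yields A = 0.1517.

A ≈ 0.152 pm^(-3/2)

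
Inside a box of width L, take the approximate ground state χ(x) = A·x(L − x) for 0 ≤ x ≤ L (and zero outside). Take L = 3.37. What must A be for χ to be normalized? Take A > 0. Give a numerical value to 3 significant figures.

A ≈ 0.263

We need A² ∫|f|² dx = 1, taking the integral from 0 to L.
Expanding the polynomial and integrating term by term, carrying out the integral gives A² · L^5/30.
Setting this equal to 1 gives A² = 1/(L^5/30).
With L = 3.37: A² = 0.06902 and A = 0.2627.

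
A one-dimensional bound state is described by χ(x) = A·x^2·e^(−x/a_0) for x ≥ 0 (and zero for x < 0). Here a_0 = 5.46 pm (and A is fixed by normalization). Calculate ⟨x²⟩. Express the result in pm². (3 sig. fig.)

⟨x^2⟩ ≈ 224 pm^2

The expectation value is the |χ|²-weighted average of x^2: ∫ x^2|χ|² dx.
Evaluating both integrals, ⟨x²⟩ = 15·a_0^2/2.
With a_0 = 5.46, ⟨x^2⟩ = 223.6.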